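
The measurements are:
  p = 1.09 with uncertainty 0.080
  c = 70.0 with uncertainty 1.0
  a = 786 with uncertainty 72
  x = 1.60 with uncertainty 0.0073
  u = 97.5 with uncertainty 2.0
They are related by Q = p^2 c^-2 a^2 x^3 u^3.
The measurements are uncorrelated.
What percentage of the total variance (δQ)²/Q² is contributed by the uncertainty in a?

56.0%

(δQ/Q)² = (2·δp/p)² + (-2·δc/c)² + (2·δa/a)² + (3·δx/x)² + (3·δu/u)²
  p term: (2×0.0734)² = 0.0215
  c term: (-2×0.0143)² = 0.000816
  a term: (2×0.0916)² = 0.0336
  x term: (3×0.00456)² = 0.000187
  u term: (3×0.0205)² = 0.00379
Total = 0.0599. Share from a = 0.0336/0.0599 = 0.560.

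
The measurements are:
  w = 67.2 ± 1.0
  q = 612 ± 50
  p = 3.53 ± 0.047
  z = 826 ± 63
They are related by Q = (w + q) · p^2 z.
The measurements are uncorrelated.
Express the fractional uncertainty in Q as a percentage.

10.9%

Let u = w + q = 679. δu = √(δw² + δq²) = √(1.00 + 2500) = 50.0, so δu/u = 0.0736.
Q is then a monomial in u, p, z:
δQ/Q = √((δu/u)² + (2·δp/p)² + (1·δz/z)²) = √(0.00542 + 0.000709 + 0.00582) = 0.109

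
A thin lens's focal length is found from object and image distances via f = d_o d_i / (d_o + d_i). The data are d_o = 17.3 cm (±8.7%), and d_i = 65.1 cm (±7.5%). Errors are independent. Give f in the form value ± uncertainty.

∂f/∂d_o = (d_i/(d_o+d_i))² = 0.624;  ∂f/∂d_i = (d_o/(d_o+d_i))² = 0.0441
δf = √((∂f/∂d_o · δd_o)² + (∂f/∂d_i · δd_i)²) = √(0.883 + 0.0463) = 0.964 cm
f = 13.7 cm.

13.7 ± 0.964 cm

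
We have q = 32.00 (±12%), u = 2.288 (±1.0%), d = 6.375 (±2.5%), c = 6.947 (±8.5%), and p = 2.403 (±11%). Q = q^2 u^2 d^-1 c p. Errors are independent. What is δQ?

3920

Since Q is a product/quotient, work with relative uncertainties:
  (2·δq/q)² = (2×0.120)² = 0.0576;  (2·δu/u)² = (2×0.0100)² = 0.000400;  (-1·δd/d)² = (-1×0.0250)² = 0.000625;  (1·δc/c)² = (1×0.0850)² = 0.00723;  (1·δp/p)² = (1×0.110)² = 0.0121
δQ/Q = √(0.0780) = 0.279
Q = 14040, so δQ = 0.279 × 14040 = 3920.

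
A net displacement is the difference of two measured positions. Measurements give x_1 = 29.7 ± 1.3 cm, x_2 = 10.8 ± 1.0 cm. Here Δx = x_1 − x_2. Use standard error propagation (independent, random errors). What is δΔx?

1.64 cm

For a sum/difference, combine absolute errors in quadrature:
  (δx_1)² = 1.69;  (δx_2)² = 1.00
δΔx = √(2.69) = 1.64 cm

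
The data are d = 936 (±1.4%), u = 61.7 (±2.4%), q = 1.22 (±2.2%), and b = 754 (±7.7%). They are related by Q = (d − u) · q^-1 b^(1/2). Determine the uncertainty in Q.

922

Let w = d − u = 874. δw = √(δd² + δu²) = √(172 + 2.19) = 13.2, so δw/w = 0.0151.
Q is then a monomial in w, q, b:
δQ/Q = √((δw/w)² + (-1·δq/q)² + (½·δb/b)²) = √(0.000228 + 0.000484 + 0.00148) = 0.0468
Q = 19700, so δQ = 0.0468 × 19700 = 922.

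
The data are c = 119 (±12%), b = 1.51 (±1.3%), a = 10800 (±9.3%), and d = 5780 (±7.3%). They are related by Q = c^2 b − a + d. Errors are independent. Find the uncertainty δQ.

5250

Let p = c^2·b = 21400. δp/p = √((2·δc/c)² + (1·δb/b)²) = √(0.0576 + 0.000169) = 0.240, so δp = 5140.
Q = p − a + d: δQ = √(δp² + δa² + δd²) = √(2.64e+07 + 1.01e+06 + 1.78e+05) = 5250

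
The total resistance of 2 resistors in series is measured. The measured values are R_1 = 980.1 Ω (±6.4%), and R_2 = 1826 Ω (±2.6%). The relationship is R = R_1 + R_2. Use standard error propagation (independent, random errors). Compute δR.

For a sum/difference, combine absolute errors in quadrature:
  (δR_1)² = 3930;  (δR_2)² = 2250
δR = √(6190) = 78.7 Ω

78.7 Ω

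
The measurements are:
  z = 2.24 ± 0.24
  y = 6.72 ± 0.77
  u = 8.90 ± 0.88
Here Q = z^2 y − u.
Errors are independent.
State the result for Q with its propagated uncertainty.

24.8 ± 8.24

Let p = z^2·y = 33.7. δp/p = √((2·δz/z)² + (1·δy/y)²) = √(0.0459 + 0.0131) = 0.243, so δp = 8.19.
Q = p − u: δQ = √(δp² + δu²) = √(67.1 + 0.774) = 8.24
Q = 24.8.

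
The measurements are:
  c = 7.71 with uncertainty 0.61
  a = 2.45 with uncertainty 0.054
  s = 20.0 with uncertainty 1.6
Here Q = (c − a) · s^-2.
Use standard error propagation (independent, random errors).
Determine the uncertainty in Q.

Let u = c − a = 5.26. δu = √(δc² + δa²) = √(0.372 + 0.00292) = 0.612, so δu/u = 0.116.
Q is then a monomial in u, s:
δQ/Q = √((δu/u)² + (-2·δs/s)²) = √(0.0136 + 0.0256) = 0.198
Q = 0.0132, so δQ = 0.198 × 0.0132 = 0.00260.

0.00260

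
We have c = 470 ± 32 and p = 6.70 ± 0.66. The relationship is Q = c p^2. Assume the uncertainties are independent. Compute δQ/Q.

For a monomial Q ∝ c, p^2, fractional errors add in quadrature:
  (1·δc/c)² = (1×0.0681)² = 0.00464;  (2·δp/p)² = (2×0.0985)² = 0.0388
δQ/Q = √(0.0435) = 0.208

0.208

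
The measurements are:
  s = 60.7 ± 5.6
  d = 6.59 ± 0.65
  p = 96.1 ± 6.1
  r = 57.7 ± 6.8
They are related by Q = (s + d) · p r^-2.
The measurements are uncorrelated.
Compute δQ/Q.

Let u = s + d = 67.3. δu = √(δs² + δd²) = √(31.4 + 0.423) = 5.64, so δu/u = 0.0838.
Q is then a monomial in u, p, r:
δQ/Q = √((δu/u)² + (1·δp/p)² + (-2·δr/r)²) = √(0.00702 + 0.00403 + 0.0556) = 0.258

0.258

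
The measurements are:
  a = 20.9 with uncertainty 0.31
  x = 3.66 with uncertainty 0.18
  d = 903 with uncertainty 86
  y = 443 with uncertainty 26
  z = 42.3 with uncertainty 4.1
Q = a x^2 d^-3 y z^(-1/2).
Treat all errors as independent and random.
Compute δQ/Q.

Since Q is a product/quotient, work with relative uncertainties:
  (1·δa/a)² = (1×0.0148)² = 0.000220;  (2·δx/x)² = (2×0.0492)² = 0.00967;  (-3·δd/d)² = (-3×0.0952)² = 0.0816;  (1·δy/y)² = (1×0.0587)² = 0.00344;  (−½·δz/z)² = (-0.5×0.0969)² = 0.00235
δQ/Q = √(0.0973) = 0.312

0.312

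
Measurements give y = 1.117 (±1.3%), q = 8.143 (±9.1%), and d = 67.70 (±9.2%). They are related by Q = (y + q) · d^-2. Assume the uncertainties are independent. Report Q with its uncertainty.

0.002020 ± 0.000405

Let u = y + q = 9.260. δu = √(δy² + δq²) = √(0.000211 + 0.549) = 0.741, so δu/u = 0.0800.
Q is then a monomial in u, d:
δQ/Q = √((δu/u)² + (-2·δd/d)²) = √(0.00641 + 0.0339) = 0.201
Q = 0.002020, so δQ = 0.201 × 0.002020 = 0.000405.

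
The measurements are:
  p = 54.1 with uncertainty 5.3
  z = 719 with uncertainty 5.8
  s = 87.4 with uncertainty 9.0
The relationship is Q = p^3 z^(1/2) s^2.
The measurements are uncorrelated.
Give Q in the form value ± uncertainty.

(3.24 ± 1.16) × 10^10

For a monomial Q ∝ p^3, z^(1/2), s^2, fractional errors add in quadrature:
  (3·δp/p)² = (3×0.0980)² = 0.0864;  (½·δz/z)² = (0.5×0.00807)² = 1.63e-05;  (2·δs/s)² = (2×0.103)² = 0.0424
δQ/Q = √(0.129) = 0.359
Q = 3.24e+10, so δQ = 0.359 × 3.24e+10 = 1.16e+10.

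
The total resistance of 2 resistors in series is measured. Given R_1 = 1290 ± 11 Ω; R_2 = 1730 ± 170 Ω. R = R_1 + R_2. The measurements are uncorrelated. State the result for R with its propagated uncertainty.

Each term contributes (cᵢ δxᵢ)² to (δR)²:
  (δR_1)² = 121;  (δR_2)² = 28900
δR = √(29000) = 170 Ω
R = 3020 Ω.

3020 ± 170 Ω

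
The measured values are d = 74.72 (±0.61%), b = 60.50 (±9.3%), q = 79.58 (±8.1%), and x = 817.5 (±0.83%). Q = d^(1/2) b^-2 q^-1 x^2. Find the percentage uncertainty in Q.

20.4%

Q is a product of powers, so relative uncertainties combine in quadrature:
  (½·δd/d)² = (0.5×0.00610)² = 9.3e-06;  (-2·δb/b)² = (-2×0.0930)² = 0.0346;  (-1·δq/q)² = (-1×0.0810)² = 0.00656;  (2·δx/x)² = (2×0.00830)² = 0.000276
δQ/Q = √(0.0414) = 0.204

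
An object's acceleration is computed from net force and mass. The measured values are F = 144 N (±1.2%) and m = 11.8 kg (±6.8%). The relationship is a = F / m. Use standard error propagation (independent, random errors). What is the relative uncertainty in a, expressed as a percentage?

6.91%

Relative error in a monomial: (δa/a)² = Σ (nᵢ · δxᵢ/xᵢ)².
  (1·δF/F)² = (1×0.0120)² = 0.000144;  (-1·δm/m)² = (-1×0.0680)² = 0.00462
δa/a = √(0.00477) = 0.0691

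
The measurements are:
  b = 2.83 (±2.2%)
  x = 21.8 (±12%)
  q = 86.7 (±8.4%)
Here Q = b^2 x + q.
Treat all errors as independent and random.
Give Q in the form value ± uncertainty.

Let p = b^2·x = 175. δp/p = √((2·δb/b)² + (1·δx/x)²) = √(0.00194 + 0.0144) = 0.128, so δp = 22.3.
Q = p + q: δQ = √(δp² + δq²) = √(498 + 53.0) = 23.5
Q = 261.

261 ± 23.5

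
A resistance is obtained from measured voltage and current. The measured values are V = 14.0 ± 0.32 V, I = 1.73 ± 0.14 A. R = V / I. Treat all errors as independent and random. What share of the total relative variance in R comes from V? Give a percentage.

7.39%

(δR/R)² = (1·δV/V)² + (-1·δI/I)²
  V term: (1×0.0229)² = 0.000522
  I term: (-1×0.0809)² = 0.00655
Total = 0.00707. Share from V = 0.000522/0.00707 = 0.0739.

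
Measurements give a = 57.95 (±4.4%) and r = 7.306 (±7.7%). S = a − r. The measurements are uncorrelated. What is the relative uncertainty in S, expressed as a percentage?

For a sum/difference, combine absolute errors in quadrature:
  (δa)² = 6.50;  (δr)² = 0.316
δS = √(6.82) = 2.61
S = 50.64, so δS/S = 2.61/50.64 = 0.0516.

5.16%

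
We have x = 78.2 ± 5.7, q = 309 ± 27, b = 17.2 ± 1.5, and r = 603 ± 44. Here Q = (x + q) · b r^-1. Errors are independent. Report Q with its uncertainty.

11.0 ± 1.48

Let u = x + q = 387. δu = √(δx² + δq²) = √(32.5 + 729) = 27.6, so δu/u = 0.0713.
Q is then a monomial in u, b, r:
δQ/Q = √((δu/u)² + (1·δb/b)² + (-1·δr/r)²) = √(0.00508 + 0.00761 + 0.00532) = 0.134
Q = 11.0, so δQ = 0.134 × 11.0 = 1.48.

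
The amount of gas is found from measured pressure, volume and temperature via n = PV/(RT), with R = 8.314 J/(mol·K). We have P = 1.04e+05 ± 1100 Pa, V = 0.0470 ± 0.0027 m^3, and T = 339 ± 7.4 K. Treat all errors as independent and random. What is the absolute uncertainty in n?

n is a product of powers, so relative uncertainties combine in quadrature:
  (1·δP/P)² = (1×0.0106)² = 0.000112;  (1·δV/V)² = (1×0.0574)² = 0.00330;  (-1·δT/T)² = (-1×0.0218)² = 0.000477
δn/n = √(0.00389) = 0.0624
n = 1.73 mol, so δn = 0.0624 × 1.73 = 0.108 mol.

0.108 mol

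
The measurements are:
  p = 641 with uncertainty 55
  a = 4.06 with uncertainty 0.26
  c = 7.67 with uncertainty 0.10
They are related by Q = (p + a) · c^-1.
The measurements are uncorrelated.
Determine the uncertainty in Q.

Let u = p + a = 645. δu = √(δp² + δa²) = √(3020 + 0.0676) = 55.0, so δu/u = 0.0853.
Q is then a monomial in u, c:
δQ/Q = √((δu/u)² + (-1·δc/c)²) = √(0.00727 + 0.000170) = 0.0863
Q = 84.1, so δQ = 0.0863 × 84.1 = 7.25.

7.25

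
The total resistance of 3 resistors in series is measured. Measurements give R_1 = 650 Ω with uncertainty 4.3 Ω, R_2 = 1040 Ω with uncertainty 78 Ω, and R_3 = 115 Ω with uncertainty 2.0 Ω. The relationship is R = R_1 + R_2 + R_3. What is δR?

78.1 Ω

Sums and differences: (δR)² = Σ (cᵢ δxᵢ)².
  (δR_1)² = 18.5;  (δR_2)² = 6080;  (δR_3)² = 4.00
δR = √(6110) = 78.1 Ω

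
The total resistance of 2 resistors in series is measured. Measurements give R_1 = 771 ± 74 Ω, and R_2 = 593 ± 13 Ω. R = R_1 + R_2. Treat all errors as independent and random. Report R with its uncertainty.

1360 ± 75.1 Ω

R is a linear combination, so absolute uncertainties add in quadrature:
  (δR_1)² = 5480;  (δR_2)² = 169
δR = √(5640) = 75.1 Ω
R = 1360 Ω.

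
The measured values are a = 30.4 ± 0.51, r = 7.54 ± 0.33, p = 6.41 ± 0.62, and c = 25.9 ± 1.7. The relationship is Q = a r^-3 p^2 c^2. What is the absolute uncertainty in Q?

Products/powers → add relative errors in quadrature, weighted by exponent:
  (1·δa/a)² = (1×0.0168)² = 0.000281;  (-3·δr/r)² = (-3×0.0438)² = 0.0172;  (2·δp/p)² = (2×0.0967)² = 0.0374;  (2·δc/c)² = (2×0.0656)² = 0.0172
δQ/Q = √(0.0722) = 0.269
Q = 1950, so δQ = 0.269 × 1950 = 525.

525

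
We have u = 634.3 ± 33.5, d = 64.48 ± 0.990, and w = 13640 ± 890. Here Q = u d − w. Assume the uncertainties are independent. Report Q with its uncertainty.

27260 ± 2420

Let p = u·d = 40900. δp/p = √((1·δu/u)² + (1·δd/d)²) = √(0.00279 + 0.000236) = 0.0550, so δp = 2250.
Q = p − w: δQ = √(δp² + δw²) = √(5.06e+06 + 7.92e+05) = 2420
Q = 27260.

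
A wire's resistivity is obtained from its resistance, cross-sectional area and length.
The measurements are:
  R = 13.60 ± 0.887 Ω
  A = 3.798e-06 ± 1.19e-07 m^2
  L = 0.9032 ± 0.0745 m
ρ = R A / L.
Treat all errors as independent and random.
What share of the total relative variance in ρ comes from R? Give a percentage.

(δρ/ρ)² = (1·δR/R)² + (1·δA/A)² + (-1·δL/L)²
  R term: (1×0.0652)² = 0.00425
  A term: (1×0.0313)² = 0.000982
  L term: (-1×0.0825)² = 0.00680
Total = 0.0120. Share from R = 0.00425/0.0120 = 0.353.

35.3%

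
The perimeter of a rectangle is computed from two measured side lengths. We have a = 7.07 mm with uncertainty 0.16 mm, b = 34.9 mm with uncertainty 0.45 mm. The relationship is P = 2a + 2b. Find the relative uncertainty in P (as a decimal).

0.0114

For a sum/difference, combine absolute errors in quadrature:
  (2·δa)² = 0.102;  (2·δb)² = 0.810
δP = √(0.912) = 0.955 mm
P = 83.9 mm, so δP/P = 0.955/83.9 = 0.0114.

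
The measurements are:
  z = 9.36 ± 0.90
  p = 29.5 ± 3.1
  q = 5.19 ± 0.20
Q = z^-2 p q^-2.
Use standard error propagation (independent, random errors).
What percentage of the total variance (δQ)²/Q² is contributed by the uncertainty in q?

(δQ/Q)² = (-2·δz/z)² + (1·δp/p)² + (-2·δq/q)²
  z term: (-2×0.0962)² = 0.0370
  p term: (1×0.105)² = 0.0110
  q term: (-2×0.0385)² = 0.00594
Total = 0.0540. Share from q = 0.00594/0.0540 = 0.110.

11.0%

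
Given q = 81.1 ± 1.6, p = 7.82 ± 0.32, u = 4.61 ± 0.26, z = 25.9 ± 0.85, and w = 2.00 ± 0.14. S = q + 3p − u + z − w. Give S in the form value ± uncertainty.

S is a linear combination, so absolute uncertainties add in quadrature:
  (δq)² = 2.56;  (3·δp)² = 0.922;  (δu)² = 0.0676;  (δz)² = 0.722;  (δw)² = 0.0196
δS = √(4.29) = 2.07
S = 124.

124 ± 2.07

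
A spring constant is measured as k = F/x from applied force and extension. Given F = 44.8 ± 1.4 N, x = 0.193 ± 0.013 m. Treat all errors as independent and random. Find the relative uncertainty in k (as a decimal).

0.0743

Each factor contributes (exponent × relative error)² to (δk/k)²:
  (1·δF/F)² = (1×0.0312)² = 0.000977;  (-1·δx/x)² = (-1×0.0674)² = 0.00454
δk/k = √(0.00551) = 0.0743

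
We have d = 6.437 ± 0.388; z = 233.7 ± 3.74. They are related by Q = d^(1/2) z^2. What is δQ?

Each factor contributes (exponent × relative error)² to (δQ/Q)²:
  (½·δd/d)² = (0.5×0.0603)² = 0.000908;  (2·δz/z)² = (2×0.0160)² = 0.00102
δQ/Q = √(0.00193) = 0.0440
Q = 138600, so δQ = 0.0440 × 138600 = 6090.

6090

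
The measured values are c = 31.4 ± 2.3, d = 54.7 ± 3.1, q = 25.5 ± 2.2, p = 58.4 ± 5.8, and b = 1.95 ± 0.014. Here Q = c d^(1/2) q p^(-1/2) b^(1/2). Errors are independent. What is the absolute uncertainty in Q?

137

For a monomial Q ∝ c, d^(1/2), q, p^(-1/2), b^(1/2), fractional errors add in quadrature:
  (1·δc/c)² = (1×0.0732)² = 0.00537;  (½·δd/d)² = (0.5×0.0567)² = 0.000803;  (1·δq/q)² = (1×0.0863)² = 0.00744;  (−½·δp/p)² = (-0.5×0.0993)² = 0.00247;  (½·δb/b)² = (0.5×0.00718)² = 1.29e-05
δQ/Q = √(0.0161) = 0.127
Q = 1080, so δQ = 0.127 × 1080 = 137.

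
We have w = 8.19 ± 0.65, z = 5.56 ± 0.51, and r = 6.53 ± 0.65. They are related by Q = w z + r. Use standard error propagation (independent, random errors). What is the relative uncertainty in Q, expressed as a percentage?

Let p = w·z = 45.5. δp/p = √((1·δw/w)² + (1·δz/z)²) = √(0.00630 + 0.00841) = 0.121, so δp = 5.52.
Q = p + r: δQ = √(δp² + δr²) = √(30.5 + 0.423) = 5.56
Q = 52.1, so δQ/Q = 5.56/52.1 = 0.107.

10.7%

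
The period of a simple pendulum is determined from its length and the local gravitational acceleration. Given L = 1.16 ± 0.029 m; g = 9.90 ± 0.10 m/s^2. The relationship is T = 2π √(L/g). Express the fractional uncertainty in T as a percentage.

Products/powers → add relative errors in quadrature, weighted by exponent:
  (½·δL/L)² = (0.5×0.0250)² = 0.000156;  (−½·δg/g)² = (-0.5×0.0101)² = 2.55e-05
δT/T = √(0.000182) = 0.0135

1.35%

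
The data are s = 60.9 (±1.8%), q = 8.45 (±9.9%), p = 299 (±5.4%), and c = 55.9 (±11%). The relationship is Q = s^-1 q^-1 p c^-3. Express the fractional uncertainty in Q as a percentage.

Q is a product of powers, so relative uncertainties combine in quadrature:
  (-1·δs/s)² = (-1×0.0180)² = 0.000324;  (-1·δq/q)² = (-1×0.0990)² = 0.00980;  (1·δp/p)² = (1×0.0540)² = 0.00292;  (-3·δc/c)² = (-3×0.110)² = 0.109
δQ/Q = √(0.122) = 0.349

34.9%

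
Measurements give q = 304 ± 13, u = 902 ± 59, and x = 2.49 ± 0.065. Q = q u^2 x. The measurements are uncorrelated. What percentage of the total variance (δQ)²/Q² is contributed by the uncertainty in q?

9.32%

(δQ/Q)² = (1·δq/q)² + (2·δu/u)² + (1·δx/x)²
  q term: (1×0.0428)² = 0.00183
  u term: (2×0.0654)² = 0.0171
  x term: (1×0.0261)² = 0.000681
Total = 0.0196. Share from q = 0.00183/0.0196 = 0.0932.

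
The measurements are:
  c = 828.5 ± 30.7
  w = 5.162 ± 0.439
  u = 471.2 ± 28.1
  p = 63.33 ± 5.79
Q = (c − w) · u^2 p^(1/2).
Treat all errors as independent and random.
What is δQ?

Let h = c − w = 823.3. δh = √(δc² + δw²) = √(942 + 0.193) = 30.7, so δh/h = 0.0373.
Q is then a monomial in h, u, p:
δQ/Q = √((δh/h)² + (2·δu/u)² + (½·δp/p)²) = √(0.00139 + 0.0142 + 0.00209) = 0.133
Q = 1.455e+09, so δQ = 0.133 × 1.455e+09 = 1.94e+08.

1.94e+08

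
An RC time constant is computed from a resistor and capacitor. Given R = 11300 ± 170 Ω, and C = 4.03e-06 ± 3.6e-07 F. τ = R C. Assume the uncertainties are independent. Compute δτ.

For a monomial τ ∝ R, C, fractional errors add in quadrature:
  (1·δR/R)² = (1×0.0150)² = 0.000226;  (1·δC/C)² = (1×0.0893)² = 0.00798
δτ/τ = √(0.00821) = 0.0906
τ = 0.0455 s, so δτ = 0.0906 × 0.0455 = 0.00413 s.

0.00413 s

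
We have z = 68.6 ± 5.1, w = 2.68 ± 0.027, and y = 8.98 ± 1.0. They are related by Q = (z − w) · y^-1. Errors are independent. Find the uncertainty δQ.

0.995

Let u = z − w = 65.9. δu = √(δz² + δw²) = √(26.0 + 0.000729) = 5.10, so δu/u = 0.0774.
Q is then a monomial in u, y:
δQ/Q = √((δu/u)² + (-1·δy/y)²) = √(0.00599 + 0.0124) = 0.136
Q = 7.34, so δQ = 0.136 × 7.34 = 0.995.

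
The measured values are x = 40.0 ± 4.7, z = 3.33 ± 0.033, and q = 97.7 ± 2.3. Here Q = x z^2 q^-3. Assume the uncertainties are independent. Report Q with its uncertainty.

(4.76 ± 0.659) × 10^-4

Q is a product of powers, so relative uncertainties combine in quadrature:
  (1·δx/x)² = (1×0.118)² = 0.0138;  (2·δz/z)² = (2×0.00991)² = 0.000393;  (-3·δq/q)² = (-3×0.0235)² = 0.00499
δQ/Q = √(0.0192) = 0.139
Q = 0.000476, so δQ = 0.139 × 0.000476 = 6.59e-05.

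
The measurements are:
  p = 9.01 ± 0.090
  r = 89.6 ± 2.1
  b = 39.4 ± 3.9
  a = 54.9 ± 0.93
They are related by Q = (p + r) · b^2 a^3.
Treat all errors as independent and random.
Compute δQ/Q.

0.205

Let u = p + r = 98.6. δu = √(δp² + δr²) = √(0.00810 + 4.41) = 2.10, so δu/u = 0.0213.
Q is then a monomial in u, b, a:
δQ/Q = √((δu/u)² + (2·δb/b)² + (3·δa/a)²) = √(0.000454 + 0.0392 + 0.00258) = 0.205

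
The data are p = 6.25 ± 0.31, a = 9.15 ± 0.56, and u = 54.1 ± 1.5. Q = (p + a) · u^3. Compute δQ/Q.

0.0930

Let w = p + a = 15.4. δw = √(δp² + δa²) = √(0.0961 + 0.314) = 0.640, so δw/w = 0.0416.
Q is then a monomial in w, u:
δQ/Q = √((δw/w)² + (3·δu/u)²) = √(0.00173 + 0.00692) = 0.0930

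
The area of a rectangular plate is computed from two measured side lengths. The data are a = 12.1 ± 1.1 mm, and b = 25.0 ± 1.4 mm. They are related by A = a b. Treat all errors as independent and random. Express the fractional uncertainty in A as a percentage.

A is a product of powers, so relative uncertainties combine in quadrature:
  (1·δa/a)² = (1×0.0909)² = 0.00826;  (1·δb/b)² = (1×0.0560)² = 0.00314
δA/A = √(0.0114) = 0.107

10.7%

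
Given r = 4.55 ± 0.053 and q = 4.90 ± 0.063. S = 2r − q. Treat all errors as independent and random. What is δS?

0.123

For a sum/difference, combine absolute errors in quadrature:
  (2·δr)² = 0.0112;  (δq)² = 0.00397
δS = √(0.0152) = 0.123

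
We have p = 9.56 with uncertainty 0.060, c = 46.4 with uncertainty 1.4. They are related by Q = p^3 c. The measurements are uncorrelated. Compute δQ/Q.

Products/powers → add relative errors in quadrature, weighted by exponent:
  (3·δp/p)² = (3×0.00628)² = 0.000355;  (1·δc/c)² = (1×0.0302)² = 0.000910
δQ/Q = √(0.00126) = 0.0356

0.0356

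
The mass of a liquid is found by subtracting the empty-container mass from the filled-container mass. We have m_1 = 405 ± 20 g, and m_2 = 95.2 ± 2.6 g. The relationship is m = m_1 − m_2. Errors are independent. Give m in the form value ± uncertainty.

310 ± 20.2 g

Absolute uncertainties add in quadrature for a linear combination:
  (δm_1)² = 400;  (δm_2)² = 6.76
δm = √(407) = 20.2 g
m = 310 g.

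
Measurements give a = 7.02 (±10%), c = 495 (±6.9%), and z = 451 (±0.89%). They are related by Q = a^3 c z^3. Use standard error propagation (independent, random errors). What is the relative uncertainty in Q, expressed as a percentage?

Products/powers → add relative errors in quadrature, weighted by exponent:
  (3·δa/a)² = (3×0.100)² = 0.0900;  (1·δc/c)² = (1×0.0690)² = 0.00476;  (3·δz/z)² = (3×0.00890)² = 0.000713
δQ/Q = √(0.0955) = 0.309

30.9%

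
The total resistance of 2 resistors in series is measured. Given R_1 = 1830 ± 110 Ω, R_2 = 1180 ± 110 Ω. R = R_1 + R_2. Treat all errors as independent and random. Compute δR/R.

Sums and differences: (δR)² = Σ (cᵢ δxᵢ)².
  (δR_1)² = 12100;  (δR_2)² = 12100
δR = √(24200) = 156 Ω
R = 3010 Ω, so δR/R = 156/3010 = 0.0517.

0.0517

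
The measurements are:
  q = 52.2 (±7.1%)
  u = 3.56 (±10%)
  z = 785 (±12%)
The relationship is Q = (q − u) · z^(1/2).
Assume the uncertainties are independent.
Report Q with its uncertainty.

Let w = q − u = 48.6. δw = √(δq² + δu²) = √(13.7 + 0.127) = 3.72, so δw/w = 0.0765.
Q is then a monomial in w, z:
δQ/Q = √((δw/w)² + (½·δz/z)²) = √(0.00586 + 0.00360) = 0.0973
Q = 1360, so δQ = 0.0973 × 1360 = 133.

1360 ± 133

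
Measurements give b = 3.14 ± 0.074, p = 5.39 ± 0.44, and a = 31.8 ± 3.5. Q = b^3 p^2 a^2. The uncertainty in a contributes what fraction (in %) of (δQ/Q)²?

60.5%

(δQ/Q)² = (3·δb/b)² + (2·δp/p)² + (2·δa/a)²
  b term: (3×0.0236)² = 0.00500
  p term: (2×0.0816)² = 0.0267
  a term: (2×0.110)² = 0.0485
Total = 0.0801. Share from a = 0.0485/0.0801 = 0.605.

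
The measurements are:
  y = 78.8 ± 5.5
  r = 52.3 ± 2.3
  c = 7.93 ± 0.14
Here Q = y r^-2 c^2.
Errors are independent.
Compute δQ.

Each factor contributes (exponent × relative error)² to (δQ/Q)²:
  (1·δy/y)² = (1×0.0698)² = 0.00487;  (-2·δr/r)² = (-2×0.0440)² = 0.00774;  (2·δc/c)² = (2×0.0177)² = 0.00125
δQ/Q = √(0.0139) = 0.118
Q = 1.81, so δQ = 0.118 × 1.81 = 0.213.

0.213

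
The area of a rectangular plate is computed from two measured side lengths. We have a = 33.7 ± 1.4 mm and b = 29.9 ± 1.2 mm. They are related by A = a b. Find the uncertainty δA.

A is a product of powers, so relative uncertainties combine in quadrature:
  (1·δa/a)² = (1×0.0415)² = 0.00173;  (1·δb/b)² = (1×0.0401)² = 0.00161
δA/A = √(0.00334) = 0.0578
A = 1010 mm^2, so δA = 0.0578 × 1010 = 58.2 mm^2.

58.2 mm^2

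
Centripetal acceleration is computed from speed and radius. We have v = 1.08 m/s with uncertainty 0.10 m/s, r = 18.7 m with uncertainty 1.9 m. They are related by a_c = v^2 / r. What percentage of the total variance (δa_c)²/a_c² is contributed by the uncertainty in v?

76.9%

(δa_c/a_c)² = (2·δv/v)² + (-1·δr/r)²
  v term: (2×0.0926)² = 0.0343
  r term: (-1×0.102)² = 0.0103
Total = 0.0446. Share from v = 0.0343/0.0446 = 0.769.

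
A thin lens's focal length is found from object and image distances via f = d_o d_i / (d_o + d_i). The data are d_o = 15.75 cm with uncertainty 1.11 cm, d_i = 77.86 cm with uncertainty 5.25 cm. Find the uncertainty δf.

0.782 cm

∂f/∂d_o = (d_i/(d_o+d_i))² = 0.692;  ∂f/∂d_i = (d_o/(d_o+d_i))² = 0.0283
δf = √((∂f/∂d_o · δd_o)² + (∂f/∂d_i · δd_i)²) = √(0.590 + 0.0221) = 0.782 cm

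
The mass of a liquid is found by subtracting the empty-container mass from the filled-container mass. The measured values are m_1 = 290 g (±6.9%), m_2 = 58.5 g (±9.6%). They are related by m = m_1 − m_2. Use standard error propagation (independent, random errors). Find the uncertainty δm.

20.8 g

Absolute uncertainties add in quadrature for a linear combination:
  (δm_1)² = 400;  (δm_2)² = 31.5
δm = √(432) = 20.8 g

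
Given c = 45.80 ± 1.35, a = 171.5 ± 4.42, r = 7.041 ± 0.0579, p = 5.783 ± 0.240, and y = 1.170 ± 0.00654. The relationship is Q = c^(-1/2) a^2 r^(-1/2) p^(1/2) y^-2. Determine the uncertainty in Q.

169

Q is a product of powers, so relative uncertainties combine in quadrature:
  (−½·δc/c)² = (-0.5×0.0295)² = 0.000217;  (2·δa/a)² = (2×0.0258)² = 0.00266;  (−½·δr/r)² = (-0.5×0.00822)² = 1.69e-05;  (½·δp/p)² = (0.5×0.0415)² = 0.000431;  (-2·δy/y)² = (-2×0.00559)² = 0.000125
δQ/Q = √(0.00345) = 0.0587
Q = 2877, so δQ = 0.0587 × 2877 = 169.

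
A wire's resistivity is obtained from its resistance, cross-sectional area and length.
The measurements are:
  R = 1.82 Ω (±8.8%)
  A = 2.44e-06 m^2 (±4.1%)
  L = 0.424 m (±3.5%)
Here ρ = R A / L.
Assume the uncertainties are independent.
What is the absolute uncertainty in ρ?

1.08e-06 Ω·m

Products/powers → add relative errors in quadrature, weighted by exponent:
  (1·δR/R)² = (1×0.0880)² = 0.00774;  (1·δA/A)² = (1×0.0410)² = 0.00168;  (-1·δL/L)² = (-1×0.0350)² = 0.00123
δρ/ρ = √(0.0107) = 0.103
ρ = 1.05e-05 Ω·m, so δρ = 0.103 × 1.05e-05 = 1.08e-06 Ω·m.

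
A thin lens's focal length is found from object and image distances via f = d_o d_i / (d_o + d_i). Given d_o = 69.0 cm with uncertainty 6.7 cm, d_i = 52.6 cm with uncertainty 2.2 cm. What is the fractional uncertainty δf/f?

0.0482

∂f/∂d_o = (d_i/(d_o+d_i))² = 0.187;  ∂f/∂d_i = (d_o/(d_o+d_i))² = 0.322
δf = √((∂f/∂d_o · δd_o)² + (∂f/∂d_i · δd_i)²) = √(1.57 + 0.502) = 1.44 cm
f = 29.8 cm, so δf/f = 1.44/29.8 = 0.0482.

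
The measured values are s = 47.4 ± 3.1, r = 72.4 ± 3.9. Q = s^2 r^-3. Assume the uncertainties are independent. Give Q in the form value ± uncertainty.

0.00592 ± 0.00123

Each factor contributes (exponent × relative error)² to (δQ/Q)²:
  (2·δs/s)² = (2×0.0654)² = 0.0171;  (-3·δr/r)² = (-3×0.0539)² = 0.0261
δQ/Q = √(0.0432) = 0.208
Q = 0.00592, so δQ = 0.208 × 0.00592 = 0.00123.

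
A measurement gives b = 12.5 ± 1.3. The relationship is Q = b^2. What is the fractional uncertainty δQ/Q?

For a monomial Q ∝ b^2, fractional errors add in quadrature:
  (2·δb/b)² = (2×0.104)² = 0.0433
δQ/Q = √(0.0433) = 0.208

0.208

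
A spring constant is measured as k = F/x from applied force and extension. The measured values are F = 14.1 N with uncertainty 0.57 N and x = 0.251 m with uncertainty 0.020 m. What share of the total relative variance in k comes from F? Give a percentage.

20.5%

(δk/k)² = (1·δF/F)² + (-1·δx/x)²
  F term: (1×0.0404)² = 0.00163
  x term: (-1×0.0797)² = 0.00635
Total = 0.00798. Share from F = 0.00163/0.00798 = 0.205.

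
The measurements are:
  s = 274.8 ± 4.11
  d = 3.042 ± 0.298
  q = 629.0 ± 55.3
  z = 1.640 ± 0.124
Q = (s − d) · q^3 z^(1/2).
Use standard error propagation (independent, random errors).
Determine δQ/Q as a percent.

26.7%

Let u = s − d = 271.8. δu = √(δs² + δd²) = √(16.9 + 0.0888) = 4.12, so δu/u = 0.0152.
Q is then a monomial in u, q, z:
δQ/Q = √((δu/u)² + (3·δq/q)² + (½·δz/z)²) = √(0.000230 + 0.0696 + 0.00143) = 0.267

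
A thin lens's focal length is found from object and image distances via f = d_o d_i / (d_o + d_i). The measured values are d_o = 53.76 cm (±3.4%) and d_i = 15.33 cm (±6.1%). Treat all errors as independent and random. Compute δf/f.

∂f/∂d_o = (d_i/(d_o+d_i))² = 0.0492;  ∂f/∂d_i = (d_o/(d_o+d_i))² = 0.605
δf = √((∂f/∂d_o · δd_o)² + (∂f/∂d_i · δd_i)²) = √(0.00810 + 0.321) = 0.573 cm
f = 11.93 cm, so δf/f = 0.573/11.93 = 0.0481.

0.0481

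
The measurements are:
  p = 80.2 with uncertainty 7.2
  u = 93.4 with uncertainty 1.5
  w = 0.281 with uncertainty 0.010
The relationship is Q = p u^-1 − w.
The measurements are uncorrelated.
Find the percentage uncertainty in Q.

13.7%

Let h = p·u^-1 = 0.859. δh/h = √((1·δp/p)² + (-1·δu/u)²) = √(0.00806 + 0.000258) = 0.0912, so δh = 0.0783.
Q = h − w: δQ = √(δh² + δw²) = √(0.00613 + 0.000100) = 0.0789
Q = 0.578, so δQ/Q = 0.0789/0.578 = 0.137.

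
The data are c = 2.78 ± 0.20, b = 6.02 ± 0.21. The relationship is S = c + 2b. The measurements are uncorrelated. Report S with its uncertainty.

Each term contributes (cᵢ δxᵢ)² to (δS)²:
  (δc)² = 0.0400;  (2·δb)² = 0.176
δS = √(0.216) = 0.465
S = 14.8.

14.8 ± 0.465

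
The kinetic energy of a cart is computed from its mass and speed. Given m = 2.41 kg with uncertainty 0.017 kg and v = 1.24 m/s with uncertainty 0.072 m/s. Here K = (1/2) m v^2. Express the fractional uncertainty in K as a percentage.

11.6%

Since K is a product/quotient, work with relative uncertainties:
  (1·δm/m)² = (1×0.00705)² = 4.98e-05;  (2·δv/v)² = (2×0.0581)² = 0.0135
δK/K = √(0.0135) = 0.116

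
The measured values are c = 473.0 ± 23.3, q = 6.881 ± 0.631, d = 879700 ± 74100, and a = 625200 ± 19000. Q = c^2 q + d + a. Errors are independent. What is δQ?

2.21e+05

Let p = c^2·q = 1.539e+06. δp/p = √((2·δc/c)² + (1·δq/q)²) = √(0.00971 + 0.00841) = 0.135, so δp = 2.07e+05.
Q = p + d + a: δQ = √(δp² + δd² + δa²) = √(4.29e+10 + 5.49e+09 + 3.61e+08) = 2.21e+05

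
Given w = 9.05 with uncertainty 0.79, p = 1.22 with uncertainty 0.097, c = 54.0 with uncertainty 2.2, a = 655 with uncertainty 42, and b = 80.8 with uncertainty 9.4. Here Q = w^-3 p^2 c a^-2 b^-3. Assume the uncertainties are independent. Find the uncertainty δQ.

Each factor contributes (exponent × relative error)² to (δQ/Q)²:
  (-3·δw/w)² = (-3×0.0873)² = 0.0686;  (2·δp/p)² = (2×0.0795)² = 0.0253;  (1·δc/c)² = (1×0.0407)² = 0.00166;  (-2·δa/a)² = (-2×0.0641)² = 0.0164;  (-3·δb/b)² = (-3×0.116)² = 0.122
δQ/Q = √(0.234) = 0.484
Q = 4.79e-13, so δQ = 0.484 × 4.79e-13 = 2.32e-13.

2.32e-13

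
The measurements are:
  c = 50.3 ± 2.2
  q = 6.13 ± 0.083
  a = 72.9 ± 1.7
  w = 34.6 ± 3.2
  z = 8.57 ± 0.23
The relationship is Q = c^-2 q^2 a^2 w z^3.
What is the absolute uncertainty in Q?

2.75e+05

Products/powers → add relative errors in quadrature, weighted by exponent:
  (-2·δc/c)² = (-2×0.0437)² = 0.00765;  (2·δq/q)² = (2×0.0135)² = 0.000733;  (2·δa/a)² = (2×0.0233)² = 0.00218;  (1·δw/w)² = (1×0.0925)² = 0.00855;  (3·δz/z)² = (3×0.0268)² = 0.00648
δQ/Q = √(0.0256) = 0.160
Q = 1.72e+06, so δQ = 0.160 × 1.72e+06 = 2.75e+05.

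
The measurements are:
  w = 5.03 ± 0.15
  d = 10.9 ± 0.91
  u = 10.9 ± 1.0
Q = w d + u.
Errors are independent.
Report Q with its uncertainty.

Let p = w·d = 54.8. δp/p = √((1·δw/w)² + (1·δd/d)²) = √(0.000889 + 0.00697) = 0.0887, so δp = 4.86.
Q = p + u: δQ = √(δp² + δu²) = √(23.6 + 1.00) = 4.96
Q = 65.7.

65.7 ± 4.96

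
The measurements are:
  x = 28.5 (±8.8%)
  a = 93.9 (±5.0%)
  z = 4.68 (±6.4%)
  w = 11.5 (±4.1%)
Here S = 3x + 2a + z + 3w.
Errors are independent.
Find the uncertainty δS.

Absolute uncertainties add in quadrature for a linear combination:
  (3·δx)² = 56.6;  (2·δa)² = 88.2;  (δz)² = 0.0897;  (3·δw)² = 2.00
δS = √(147) = 12.1

12.1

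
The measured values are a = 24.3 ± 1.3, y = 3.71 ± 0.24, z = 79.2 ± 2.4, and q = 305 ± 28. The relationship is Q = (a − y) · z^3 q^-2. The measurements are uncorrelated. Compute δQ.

Let u = a − y = 20.6. δu = √(δa² + δy²) = √(1.69 + 0.0576) = 1.32, so δu/u = 0.0642.
Q is then a monomial in u, z, q:
δQ/Q = √((δu/u)² + (3·δz/z)² + (-2·δq/q)²) = √(0.00412 + 0.00826 + 0.0337) = 0.215
Q = 110, so δQ = 0.215 × 110 = 23.6.

23.6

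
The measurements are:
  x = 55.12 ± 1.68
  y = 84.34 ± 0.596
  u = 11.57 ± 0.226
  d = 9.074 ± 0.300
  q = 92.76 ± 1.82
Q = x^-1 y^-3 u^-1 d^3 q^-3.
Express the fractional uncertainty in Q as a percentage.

Since Q is a product/quotient, work with relative uncertainties:
  (-1·δx/x)² = (-1×0.0305)² = 0.000929;  (-3·δy/y)² = (-3×0.00707)² = 0.000449;  (-1·δu/u)² = (-1×0.0195)² = 0.000382;  (3·δd/d)² = (3×0.0331)² = 0.00984;  (-3·δq/q)² = (-3×0.0196)² = 0.00346
δQ/Q = √(0.0151) = 0.123

12.3%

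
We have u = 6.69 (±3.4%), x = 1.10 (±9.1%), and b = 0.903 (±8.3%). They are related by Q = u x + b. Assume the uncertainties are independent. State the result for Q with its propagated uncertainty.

Let p = u·x = 7.36. δp/p = √((1·δu/u)² + (1·δx/x)²) = √(0.00116 + 0.00828) = 0.0971, so δp = 0.715.
Q = p + b: δQ = √(δp² + δb²) = √(0.511 + 0.00562) = 0.719
Q = 8.26.

8.26 ± 0.719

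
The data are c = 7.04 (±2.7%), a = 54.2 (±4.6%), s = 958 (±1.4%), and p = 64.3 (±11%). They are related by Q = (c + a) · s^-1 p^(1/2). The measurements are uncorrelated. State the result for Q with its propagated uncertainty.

0.513 ± 0.0358

Let u = c + a = 61.2. δu = √(δc² + δa²) = √(0.0361 + 6.22) = 2.50, so δu/u = 0.0408.
Q is then a monomial in u, s, p:
δQ/Q = √((δu/u)² + (-1·δs/s)² + (½·δp/p)²) = √(0.00167 + 0.000196 + 0.00302) = 0.0699
Q = 0.513, so δQ = 0.0699 × 0.513 = 0.0358.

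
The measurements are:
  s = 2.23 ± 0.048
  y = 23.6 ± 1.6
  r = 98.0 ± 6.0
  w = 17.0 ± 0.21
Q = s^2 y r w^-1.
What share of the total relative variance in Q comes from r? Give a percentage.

(δQ/Q)² = (2·δs/s)² + (1·δy/y)² + (1·δr/r)² + (-1·δw/w)²
  s term: (2×0.0215)² = 0.00185
  y term: (1×0.0678)² = 0.00460
  r term: (1×0.0612)² = 0.00375
  w term: (-1×0.0124)² = 0.000153
Total = 0.0104. Share from r = 0.00375/0.0104 = 0.362.

36.2%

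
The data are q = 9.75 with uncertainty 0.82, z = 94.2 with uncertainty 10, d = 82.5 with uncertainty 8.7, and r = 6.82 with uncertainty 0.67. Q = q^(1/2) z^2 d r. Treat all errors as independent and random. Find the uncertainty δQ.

Q is a product of powers, so relative uncertainties combine in quadrature:
  (½·δq/q)² = (0.5×0.0841)² = 0.00177;  (2·δz/z)² = (2×0.106)² = 0.0451;  (1·δd/d)² = (1×0.105)² = 0.0111;  (1·δr/r)² = (1×0.0982)² = 0.00965
δQ/Q = √(0.0676) = 0.260
Q = 1.56e+07, so δQ = 0.260 × 1.56e+07 = 4.05e+06.

4.05e+06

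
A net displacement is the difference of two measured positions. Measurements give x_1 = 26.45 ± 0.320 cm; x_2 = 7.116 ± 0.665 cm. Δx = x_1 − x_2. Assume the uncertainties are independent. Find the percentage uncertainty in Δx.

Sums and differences: (δΔx)² = Σ (cᵢ δxᵢ)².
  (δx_1)² = 0.102;  (δx_2)² = 0.442
δΔx = √(0.545) = 0.738 cm
Δx = 19.33 cm, so δΔx/Δx = 0.738/19.33 = 0.0382.

3.82%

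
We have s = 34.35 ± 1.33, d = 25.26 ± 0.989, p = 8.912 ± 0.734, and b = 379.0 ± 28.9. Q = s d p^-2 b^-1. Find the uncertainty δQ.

Products/powers → add relative errors in quadrature, weighted by exponent:
  (1·δs/s)² = (1×0.0387)² = 0.00150;  (1·δd/d)² = (1×0.0392)² = 0.00153;  (-2·δp/p)² = (-2×0.0824)² = 0.0271;  (-1·δb/b)² = (-1×0.0763)² = 0.00581
δQ/Q = √(0.0360) = 0.190
Q = 0.02883, so δQ = 0.190 × 0.02883 = 0.00547.

0.00547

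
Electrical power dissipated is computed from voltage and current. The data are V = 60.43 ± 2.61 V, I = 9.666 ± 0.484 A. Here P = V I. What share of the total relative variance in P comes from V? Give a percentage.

42.7%

(δP/P)² = (1·δV/V)² + (1·δI/I)²
  V term: (1×0.0432)² = 0.00187
  I term: (1×0.0501)² = 0.00251
Total = 0.00437. Share from V = 0.00187/0.00437 = 0.427.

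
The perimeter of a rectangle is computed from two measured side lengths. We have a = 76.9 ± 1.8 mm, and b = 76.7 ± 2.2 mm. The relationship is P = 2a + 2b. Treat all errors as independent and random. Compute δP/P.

0.0185

Each term contributes (cᵢ δxᵢ)² to (δP)²:
  (2·δa)² = 13.0;  (2·δb)² = 19.4
δP = √(32.3) = 5.69 mm
P = 307 mm, so δP/P = 5.69/307 = 0.0185.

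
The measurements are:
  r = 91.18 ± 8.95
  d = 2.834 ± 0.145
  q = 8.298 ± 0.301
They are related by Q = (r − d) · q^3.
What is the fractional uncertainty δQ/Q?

0.149

Let u = r − d = 88.35. δu = √(δr² + δd²) = √(80.1 + 0.0210) = 8.95, so δu/u = 0.101.
Q is then a monomial in u, q:
δQ/Q = √((δu/u)² + (3·δq/q)²) = √(0.0103 + 0.0118) = 0.149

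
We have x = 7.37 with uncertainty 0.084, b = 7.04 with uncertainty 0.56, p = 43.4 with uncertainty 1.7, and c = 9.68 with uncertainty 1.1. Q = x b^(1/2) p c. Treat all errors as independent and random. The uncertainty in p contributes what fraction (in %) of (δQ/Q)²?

(δQ/Q)² = (1·δx/x)² + (½·δb/b)² + (1·δp/p)² + (1·δc/c)²
  x term: (1×0.0114)² = 0.000130
  b term: (0.5×0.0795)² = 0.00158
  p term: (1×0.0392)² = 0.00153
  c term: (1×0.114)² = 0.0129
Total = 0.0162. Share from p = 0.00153/0.0162 = 0.0950.

9.50%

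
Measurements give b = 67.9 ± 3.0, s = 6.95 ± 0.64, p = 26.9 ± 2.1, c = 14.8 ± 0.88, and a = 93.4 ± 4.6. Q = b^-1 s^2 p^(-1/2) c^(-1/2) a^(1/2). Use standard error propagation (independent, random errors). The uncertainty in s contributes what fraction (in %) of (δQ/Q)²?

87.2%

(δQ/Q)² = (-1·δb/b)² + (2·δs/s)² + (−½·δp/p)² + (−½·δc/c)² + (½·δa/a)²
  b term: (-1×0.0442)² = 0.00195
  s term: (2×0.0921)² = 0.0339
  p term: (-0.5×0.0781)² = 0.00152
  c term: (-0.5×0.0595)² = 0.000884
  a term: (0.5×0.0493)² = 0.000606
Total = 0.0389. Share from s = 0.0339/0.0389 = 0.872.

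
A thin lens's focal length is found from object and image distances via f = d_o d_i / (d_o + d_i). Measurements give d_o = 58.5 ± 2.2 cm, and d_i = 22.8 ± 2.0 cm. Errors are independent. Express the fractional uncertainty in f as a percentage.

∂f/∂d_o = (d_i/(d_o+d_i))² = 0.0786;  ∂f/∂d_i = (d_o/(d_o+d_i))² = 0.518
δf = √((∂f/∂d_o · δd_o)² + (∂f/∂d_i · δd_i)²) = √(0.0299 + 1.07) = 1.05 cm
f = 16.4 cm, so δf/f = 1.05/16.4 = 0.0640.

6.40%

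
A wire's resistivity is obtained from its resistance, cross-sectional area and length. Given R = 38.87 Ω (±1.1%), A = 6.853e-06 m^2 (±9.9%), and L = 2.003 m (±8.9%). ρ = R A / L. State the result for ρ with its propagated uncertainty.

(1.330 ± 0.178) × 10^-4 Ω·m

Relative error in a monomial: (δρ/ρ)² = Σ (nᵢ · δxᵢ/xᵢ)².
  (1·δR/R)² = (1×0.0110)² = 0.000121;  (1·δA/A)² = (1×0.0990)² = 0.00980;  (-1·δL/L)² = (-1×0.0890)² = 0.00792
δρ/ρ = √(0.0178) = 0.134
ρ = 0.0001330 Ω·m, so δρ = 0.134 × 0.0001330 = 1.78e-05 Ω·m.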